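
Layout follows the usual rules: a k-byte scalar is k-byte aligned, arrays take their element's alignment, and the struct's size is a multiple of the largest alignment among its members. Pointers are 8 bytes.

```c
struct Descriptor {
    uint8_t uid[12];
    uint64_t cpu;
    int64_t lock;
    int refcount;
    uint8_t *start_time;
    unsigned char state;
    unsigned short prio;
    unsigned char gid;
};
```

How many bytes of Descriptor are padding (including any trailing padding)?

12

0..12  uid  (12B, 1-aligned)
12..16  -- padding (4B)
16..24  cpu  (8B, 8-aligned)
24..32  lock  (8B, 8-aligned)
32..36  refcount  (4B, 4-aligned)
36..40  -- padding (4B)
40..48  start_time  (8B, 8-aligned)
48..49  state  (1B, 1-aligned)
49..50  -- padding (1B)
50..52  prio  (2B, 2-aligned)
52..53  gid  (1B, 1-aligned)
53..56  -- tail padding (3B)
sizeof = 56, alignof = 8
data bytes 44, size 56 → padding 12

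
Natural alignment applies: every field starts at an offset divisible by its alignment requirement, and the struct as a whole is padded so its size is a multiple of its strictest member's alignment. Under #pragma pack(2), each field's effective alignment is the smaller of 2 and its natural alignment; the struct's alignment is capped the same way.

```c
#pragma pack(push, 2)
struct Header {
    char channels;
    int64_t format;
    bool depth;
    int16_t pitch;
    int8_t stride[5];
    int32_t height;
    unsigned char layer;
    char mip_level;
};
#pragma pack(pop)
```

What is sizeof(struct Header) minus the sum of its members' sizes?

3

0..1  channels  (1B, 1-aligned)
1..2  -- padding (1B)
2..10  format  (8B, 2-aligned)
10..11  depth  (1B, 1-aligned)
11..12  -- padding (1B)
12..14  pitch  (2B, 2-aligned)
14..19  stride  (5B, 1-aligned)
19..20  -- padding (1B)
20..24  height  (4B, 2-aligned)
24..25  layer  (1B, 1-aligned)
25..26  mip_level  (1B, 1-aligned)
sizeof = 26, alignof = 2
data bytes 23, size 26 → padding 3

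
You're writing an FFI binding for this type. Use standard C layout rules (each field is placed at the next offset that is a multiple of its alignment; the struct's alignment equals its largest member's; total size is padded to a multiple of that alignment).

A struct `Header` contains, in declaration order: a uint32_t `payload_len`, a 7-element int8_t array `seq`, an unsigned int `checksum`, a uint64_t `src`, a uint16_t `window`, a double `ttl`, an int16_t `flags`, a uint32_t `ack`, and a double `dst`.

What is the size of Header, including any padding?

0..4  payload_len  (4B, 4-aligned)
4..11  seq  (7B, 1-aligned)
11..12  -- padding (1B)
12..16  checksum  (4B, 4-aligned)
16..24  src  (8B, 8-aligned)
24..26  window  (2B, 2-aligned)
26..32  -- padding (6B)
32..40  ttl  (8B, 8-aligned)
40..42  flags  (2B, 2-aligned)
42..44  -- padding (2B)
44..48  ack  (4B, 4-aligned)
48..56  dst  (8B, 8-aligned)
sizeof = 56, alignof = 8

56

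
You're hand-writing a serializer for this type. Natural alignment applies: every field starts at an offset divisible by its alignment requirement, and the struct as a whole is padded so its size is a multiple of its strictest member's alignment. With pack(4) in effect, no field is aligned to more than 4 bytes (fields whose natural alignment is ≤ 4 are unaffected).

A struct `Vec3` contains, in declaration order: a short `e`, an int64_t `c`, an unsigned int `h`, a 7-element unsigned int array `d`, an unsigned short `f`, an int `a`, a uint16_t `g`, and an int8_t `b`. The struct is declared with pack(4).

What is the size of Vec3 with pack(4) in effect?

0..2  e  (2B, 2-aligned)
2..4  -- padding (2B)
4..12  c  (8B, 4-aligned)
12..16  h  (4B, 4-aligned)
16..44  d  (28B, 4-aligned)
44..46  f  (2B, 2-aligned)
46..48  -- padding (2B)
48..52  a  (4B, 4-aligned)
52..54  g  (2B, 2-aligned)
54..55  b  (1B, 1-aligned)
55..56  -- tail padding (1B)
sizeof = 56, alignof = 4

56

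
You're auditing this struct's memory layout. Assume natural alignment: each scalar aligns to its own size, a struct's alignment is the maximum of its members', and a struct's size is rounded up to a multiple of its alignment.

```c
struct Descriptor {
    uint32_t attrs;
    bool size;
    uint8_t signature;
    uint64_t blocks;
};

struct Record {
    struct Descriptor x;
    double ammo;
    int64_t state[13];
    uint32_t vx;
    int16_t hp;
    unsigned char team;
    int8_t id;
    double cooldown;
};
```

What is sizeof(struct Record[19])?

Descriptor: @0: attrs [4B, align 4] → 4; @4: size [1B, align 1] → 5; @5: signature [1B, align 1] → 6; +2 pad (align 8); @8: blocks [8B, align 8] → 16; size 16, align 8
@0: x [16B, align 8] → 16
@16: ammo [8B, align 8] → 24
@24: state [104B, align 8] → 128
@128: vx [4B, align 4] → 132
@132: hp [2B, align 2] → 134
@134: team [1B, align 1] → 135
@135: id [1B, align 1] → 136
@136: cooldown [8B, align 8] → 144
size 144, align 8
array of 19: 19 × 144 = 2736

2736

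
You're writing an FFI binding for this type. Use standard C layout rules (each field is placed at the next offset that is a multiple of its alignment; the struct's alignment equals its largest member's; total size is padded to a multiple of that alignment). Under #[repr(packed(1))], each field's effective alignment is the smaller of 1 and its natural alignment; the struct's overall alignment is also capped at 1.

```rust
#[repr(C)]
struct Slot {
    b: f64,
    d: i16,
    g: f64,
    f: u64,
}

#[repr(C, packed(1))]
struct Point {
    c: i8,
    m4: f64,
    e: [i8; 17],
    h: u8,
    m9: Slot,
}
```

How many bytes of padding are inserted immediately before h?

0

Slot: @0: b [8B, align 8] → 8; @8: d [2B, align 2] → 10; +6 pad (align 8); @16: g [8B, align 8] → 24; @24: f [8B, align 8] → 32; size 32, align 8
@0: c [1B, align 1] → 1
@1: m4 [8B, align 1] → 9
@9: e [17B, align 1] → 26
@26: h [1B, align 1] → 27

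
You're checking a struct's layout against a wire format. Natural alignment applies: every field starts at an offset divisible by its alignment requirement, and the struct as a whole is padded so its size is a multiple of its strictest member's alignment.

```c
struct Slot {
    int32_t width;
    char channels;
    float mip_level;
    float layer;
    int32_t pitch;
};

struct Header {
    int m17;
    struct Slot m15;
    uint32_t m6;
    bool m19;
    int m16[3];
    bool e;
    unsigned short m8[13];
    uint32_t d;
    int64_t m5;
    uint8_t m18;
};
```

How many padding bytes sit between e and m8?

Slot: 0..4  width  (4B, 4-aligned); 4..5  channels  (1B, 1-aligned); 5..8  -- padding (3B); 8..12  mip_level  (4B, 4-aligned); 12..16  layer  (4B, 4-aligned); 16..20  pitch  (4B, 4-aligned); sizeof = 20, alignof = 4
0..4  m17  (4B, 4-aligned)
4..24  m15  (20B, 4-aligned)
24..28  m6  (4B, 4-aligned)
28..29  m19  (1B, 1-aligned)
29..32  -- padding (3B)
32..44  m16  (12B, 4-aligned)
44..45  e  (1B, 1-aligned)
45..46  -- padding (1B)
46..72  m8  (26B, 2-aligned)

1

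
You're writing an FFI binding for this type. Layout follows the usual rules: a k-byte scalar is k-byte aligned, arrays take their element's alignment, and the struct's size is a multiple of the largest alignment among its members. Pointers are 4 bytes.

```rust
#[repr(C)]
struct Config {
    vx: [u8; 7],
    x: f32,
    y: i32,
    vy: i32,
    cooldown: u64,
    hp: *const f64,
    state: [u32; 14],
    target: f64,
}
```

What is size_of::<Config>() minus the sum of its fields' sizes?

9

0..7  vx  (7B, 1-aligned)
7..8  -- padding (1B)
8..12  x  (4B, 4-aligned)
12..16  y  (4B, 4-aligned)
16..20  vy  (4B, 4-aligned)
20..24  -- padding (4B)
24..32  cooldown  (8B, 8-aligned)
32..36  hp  (4B, 4-aligned)
36..92  state  (56B, 4-aligned)
92..96  -- padding (4B)
96..104  target  (8B, 8-aligned)
sizeof = 104, alignof = 8
data bytes 95, size 104 → padding 9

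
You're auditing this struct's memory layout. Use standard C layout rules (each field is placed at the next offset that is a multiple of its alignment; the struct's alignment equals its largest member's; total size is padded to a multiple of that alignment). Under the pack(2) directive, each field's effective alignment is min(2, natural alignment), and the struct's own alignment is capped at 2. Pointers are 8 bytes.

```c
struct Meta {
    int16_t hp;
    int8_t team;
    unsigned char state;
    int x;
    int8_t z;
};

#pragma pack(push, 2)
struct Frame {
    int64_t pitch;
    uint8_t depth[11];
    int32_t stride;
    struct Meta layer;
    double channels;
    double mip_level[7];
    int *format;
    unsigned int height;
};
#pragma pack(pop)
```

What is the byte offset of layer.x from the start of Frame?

28

Meta: hp at 0 (size 2, align 2) → ends 2; team at 2 (size 1, align 1) → ends 3; state at 3 (size 1, align 1) → ends 4; x at 4 (size 4, align 4) → ends 8; z at 8 (size 1, align 1) → ends 9; tail pad 3 to reach multiple of 4; total 12 bytes, alignment 4
pitch at 0 (size 8, align 2) → ends 8
depth at 8 (size 11, align 1) → ends 19
pad 1 to align 2 for stride
stride at 20 (size 4, align 2) → ends 24
layer at 24 (size 12, align 2) → ends 36
within Meta: x at 4
24 + 4 = 28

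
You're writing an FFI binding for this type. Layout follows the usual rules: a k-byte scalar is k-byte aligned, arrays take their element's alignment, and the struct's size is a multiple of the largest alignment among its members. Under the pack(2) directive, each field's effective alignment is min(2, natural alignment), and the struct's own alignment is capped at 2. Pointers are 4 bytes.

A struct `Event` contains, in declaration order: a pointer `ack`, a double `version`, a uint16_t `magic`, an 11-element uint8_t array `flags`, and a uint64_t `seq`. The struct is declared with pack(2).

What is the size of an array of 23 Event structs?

@0: ack [4B, align 2] → 4
@4: version [8B, align 2] → 12
@12: magic [2B, align 2] → 14
@14: flags [11B, align 1] → 25
+1 pad (align 2)
@26: seq [8B, align 2] → 34
size 34, align 2
array of 23: 23 × 34 = 782

782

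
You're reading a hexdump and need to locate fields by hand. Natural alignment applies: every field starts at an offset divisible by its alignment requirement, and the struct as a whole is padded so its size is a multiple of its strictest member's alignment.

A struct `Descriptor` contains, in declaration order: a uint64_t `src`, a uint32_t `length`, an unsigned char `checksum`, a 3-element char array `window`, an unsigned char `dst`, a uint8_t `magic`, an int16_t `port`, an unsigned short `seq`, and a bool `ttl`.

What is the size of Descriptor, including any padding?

24

src at 0 (size 8, align 8) → ends 8
length at 8 (size 4, align 4) → ends 12
checksum at 12 (size 1, align 1) → ends 13
window at 13 (size 3, align 1) → ends 16
dst at 16 (size 1, align 1) → ends 17
magic at 17 (size 1, align 1) → ends 18
port at 18 (size 2, align 2) → ends 20
seq at 20 (size 2, align 2) → ends 22
ttl at 22 (size 1, align 1) → ends 23
tail pad 1 to reach multiple of 8
total 24 bytes, alignment 8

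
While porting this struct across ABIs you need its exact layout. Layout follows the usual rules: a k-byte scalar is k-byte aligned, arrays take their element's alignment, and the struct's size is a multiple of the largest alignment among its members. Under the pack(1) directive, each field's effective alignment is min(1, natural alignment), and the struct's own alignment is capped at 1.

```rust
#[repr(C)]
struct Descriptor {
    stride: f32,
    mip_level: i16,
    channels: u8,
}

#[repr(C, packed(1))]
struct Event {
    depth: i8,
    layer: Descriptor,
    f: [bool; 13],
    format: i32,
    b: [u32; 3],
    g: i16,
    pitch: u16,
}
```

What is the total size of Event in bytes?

Descriptor: 0..4  stride  (4B, 4-aligned); 4..6  mip_level  (2B, 2-aligned); 6..7  channels  (1B, 1-aligned); 7..8  -- tail padding (1B); sizeof = 8, alignof = 4
0..1  depth  (1B, 1-aligned)
1..9  layer  (8B, 1-aligned)
9..22  f  (13B, 1-aligned)
22..26  format  (4B, 1-aligned)
26..38  b  (12B, 1-aligned)
38..40  g  (2B, 1-aligned)
40..42  pitch  (2B, 1-aligned)
sizeof = 42, alignof = 1

42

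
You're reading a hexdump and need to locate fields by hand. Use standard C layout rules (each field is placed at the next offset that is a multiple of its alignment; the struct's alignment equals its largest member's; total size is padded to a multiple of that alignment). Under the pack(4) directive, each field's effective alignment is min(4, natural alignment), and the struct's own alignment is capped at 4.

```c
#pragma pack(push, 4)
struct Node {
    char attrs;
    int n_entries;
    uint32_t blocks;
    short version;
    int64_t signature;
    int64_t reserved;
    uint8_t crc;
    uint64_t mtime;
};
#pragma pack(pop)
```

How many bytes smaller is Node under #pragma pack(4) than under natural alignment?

4

natural layout:
  @0: attrs [1B, align 1] → 1
  +3 pad (align 4)
  @4: n_entries [4B, align 4] → 8
  @8: blocks [4B, align 4] → 12
  @12: version [2B, align 2] → 14
  +2 pad (align 8)
  @16: signature [8B, align 8] → 24
  @24: reserved [8B, align 8] → 32
  @32: crc [1B, align 1] → 33
  +7 pad (align 8)
  @40: mtime [8B, align 8] → 48
  size 48, align 8
packed(4) layout:
  @0: attrs [1B, align 1] → 1
  +3 pad (align 4)
  @4: n_entries [4B, align 4] → 8
  @8: blocks [4B, align 4] → 12
  @12: version [2B, align 2] → 14
  +2 pad (align 4)
  @16: signature [8B, align 4] → 24
  @24: reserved [8B, align 4] → 32
  @32: crc [1B, align 1] → 33
  +3 pad (align 4)
  @36: mtime [8B, align 4] → 44
  size 44, align 4
48 − 44 = 4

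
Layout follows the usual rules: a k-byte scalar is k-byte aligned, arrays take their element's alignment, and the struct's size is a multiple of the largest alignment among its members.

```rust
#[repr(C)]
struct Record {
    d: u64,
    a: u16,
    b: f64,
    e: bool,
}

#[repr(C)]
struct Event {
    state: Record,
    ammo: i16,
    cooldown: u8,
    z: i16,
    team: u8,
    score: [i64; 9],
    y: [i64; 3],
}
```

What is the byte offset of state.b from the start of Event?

Record: 0..8  d  (8B, 8-aligned); 8..10  a  (2B, 2-aligned); 10..16  -- padding (6B); 16..24  b  (8B, 8-aligned); 24..25  e  (1B, 1-aligned); 25..32  -- tail padding (7B); sizeof = 32, alignof = 8
0..32  state  (32B, 8-aligned)
within Record: b at 16
0 + 16 = 16

16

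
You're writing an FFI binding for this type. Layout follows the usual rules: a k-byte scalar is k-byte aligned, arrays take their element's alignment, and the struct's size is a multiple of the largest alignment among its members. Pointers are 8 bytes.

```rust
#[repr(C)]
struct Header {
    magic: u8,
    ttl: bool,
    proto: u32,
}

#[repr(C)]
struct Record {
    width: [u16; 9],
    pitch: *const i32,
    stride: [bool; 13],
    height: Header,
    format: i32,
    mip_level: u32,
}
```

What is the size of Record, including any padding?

Header: @0: magic [1B, align 1] → 1; @1: ttl [1B, align 1] → 2; +2 pad (align 4); @4: proto [4B, align 4] → 8; size 8, align 4
@0: width [18B, align 2] → 18
+6 pad (align 8)
@24: pitch [8B, align 8] → 32
@32: stride [13B, align 1] → 45
+3 pad (align 4)
@48: height [8B, align 4] → 56
@56: format [4B, align 4] → 60
@60: mip_level [4B, align 4] → 64
size 64, align 8

64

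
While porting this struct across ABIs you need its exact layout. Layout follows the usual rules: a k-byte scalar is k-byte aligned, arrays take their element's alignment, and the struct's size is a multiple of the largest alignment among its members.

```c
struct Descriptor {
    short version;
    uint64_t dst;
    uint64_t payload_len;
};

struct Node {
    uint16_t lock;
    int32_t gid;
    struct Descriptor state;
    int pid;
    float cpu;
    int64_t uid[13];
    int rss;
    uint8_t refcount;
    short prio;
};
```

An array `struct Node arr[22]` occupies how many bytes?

Descriptor: 0..2  version  (2B, 2-aligned); 2..8  -- padding (6B); 8..16  dst  (8B, 8-aligned); 16..24  payload_len  (8B, 8-aligned); sizeof = 24, alignof = 8
0..2  lock  (2B, 2-aligned)
2..4  -- padding (2B)
4..8  gid  (4B, 4-aligned)
8..32  state  (24B, 8-aligned)
32..36  pid  (4B, 4-aligned)
36..40  cpu  (4B, 4-aligned)
40..144  uid  (104B, 8-aligned)
144..148  rss  (4B, 4-aligned)
148..149  refcount  (1B, 1-aligned)
149..150  -- padding (1B)
150..152  prio  (2B, 2-aligned)
sizeof = 152, alignof = 8
array of 22: 22 × 152 = 3344

3344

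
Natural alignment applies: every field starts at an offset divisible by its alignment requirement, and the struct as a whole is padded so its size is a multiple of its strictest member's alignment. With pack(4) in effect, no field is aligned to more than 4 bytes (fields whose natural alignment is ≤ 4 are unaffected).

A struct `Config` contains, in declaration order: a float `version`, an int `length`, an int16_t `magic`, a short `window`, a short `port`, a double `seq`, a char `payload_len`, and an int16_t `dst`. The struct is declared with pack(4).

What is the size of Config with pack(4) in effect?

28

version at 0 (size 4, align 4) → ends 4
length at 4 (size 4, align 4) → ends 8
magic at 8 (size 2, align 2) → ends 10
window at 10 (size 2, align 2) → ends 12
port at 12 (size 2, align 2) → ends 14
pad 2 to align 4 for seq
seq at 16 (size 8, align 4) → ends 24
payload_len at 24 (size 1, align 1) → ends 25
pad 1 to align 2 for dst
dst at 26 (size 2, align 2) → ends 28
total 28 bytes, alignment 4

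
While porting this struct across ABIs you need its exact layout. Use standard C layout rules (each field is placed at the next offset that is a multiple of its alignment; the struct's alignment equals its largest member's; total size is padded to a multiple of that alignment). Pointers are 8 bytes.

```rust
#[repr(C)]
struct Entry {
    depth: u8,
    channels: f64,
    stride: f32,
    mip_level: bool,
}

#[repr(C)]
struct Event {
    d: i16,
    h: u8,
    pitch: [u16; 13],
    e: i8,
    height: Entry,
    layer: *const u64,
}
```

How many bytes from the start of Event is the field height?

Entry: depth at 0 (size 1, align 1) → ends 1; pad 7 to align 8 for channels; channels at 8 (size 8, align 8) → ends 16; stride at 16 (size 4, align 4) → ends 20; mip_level at 20 (size 1, align 1) → ends 21; tail pad 3 to reach multiple of 8; total 24 bytes, alignment 8
d at 0 (size 2, align 2) → ends 2
h at 2 (size 1, align 1) → ends 3
pad 1 to align 2 for pitch
pitch at 4 (size 26, align 2) → ends 30
e at 30 (size 1, align 1) → ends 31
pad 1 to align 8 for height
height at 32 (size 24, align 8) → ends 56

32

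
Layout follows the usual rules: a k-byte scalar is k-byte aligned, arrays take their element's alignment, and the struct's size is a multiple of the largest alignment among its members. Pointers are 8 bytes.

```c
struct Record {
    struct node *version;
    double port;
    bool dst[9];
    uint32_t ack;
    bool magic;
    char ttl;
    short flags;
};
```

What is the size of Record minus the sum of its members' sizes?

7

@0: version [8B, align 8] → 8
@8: port [8B, align 8] → 16
@16: dst [9B, align 1] → 25
+3 pad (align 4)
@28: ack [4B, align 4] → 32
@32: magic [1B, align 1] → 33
@33: ttl [1B, align 1] → 34
@34: flags [2B, align 2] → 36
+4 tail pad (align 8)
size 40, align 8
data bytes 33, size 40 → padding 7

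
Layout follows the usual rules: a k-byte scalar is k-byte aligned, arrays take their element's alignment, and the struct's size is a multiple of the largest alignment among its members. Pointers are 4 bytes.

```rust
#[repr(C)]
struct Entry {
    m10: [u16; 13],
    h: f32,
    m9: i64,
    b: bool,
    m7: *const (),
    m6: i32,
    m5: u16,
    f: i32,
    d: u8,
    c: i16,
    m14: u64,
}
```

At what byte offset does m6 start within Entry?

0..26  m10  (26B, 2-aligned)
26..28  -- padding (2B)
28..32  h  (4B, 4-aligned)
32..40  m9  (8B, 8-aligned)
40..41  b  (1B, 1-aligned)
41..44  -- padding (3B)
44..48  m7  (4B, 4-aligned)
48..52  m6  (4B, 4-aligned)

48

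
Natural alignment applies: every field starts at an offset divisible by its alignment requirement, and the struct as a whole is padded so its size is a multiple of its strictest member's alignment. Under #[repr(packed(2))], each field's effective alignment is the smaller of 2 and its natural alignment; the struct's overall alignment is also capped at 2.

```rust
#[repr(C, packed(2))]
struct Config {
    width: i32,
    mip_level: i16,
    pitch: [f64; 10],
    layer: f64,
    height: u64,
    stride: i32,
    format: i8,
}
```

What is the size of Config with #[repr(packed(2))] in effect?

108

width at 0 (size 4, align 2) → ends 4
mip_level at 4 (size 2, align 2) → ends 6
pitch at 6 (size 80, align 2) → ends 86
layer at 86 (size 8, align 2) → ends 94
height at 94 (size 8, align 2) → ends 102
stride at 102 (size 4, align 2) → ends 106
format at 106 (size 1, align 1) → ends 107
tail pad 1 to reach multiple of 2
total 108 bytes, alignment 2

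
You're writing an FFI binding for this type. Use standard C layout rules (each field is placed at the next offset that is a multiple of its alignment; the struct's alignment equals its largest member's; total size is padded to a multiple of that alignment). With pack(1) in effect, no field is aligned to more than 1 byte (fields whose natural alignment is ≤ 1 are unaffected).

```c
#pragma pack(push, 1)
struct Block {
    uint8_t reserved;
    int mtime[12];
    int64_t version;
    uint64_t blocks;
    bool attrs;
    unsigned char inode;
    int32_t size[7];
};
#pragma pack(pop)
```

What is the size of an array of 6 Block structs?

570

@0: reserved [1B, align 1] → 1
@1: mtime [48B, align 1] → 49
@49: version [8B, align 1] → 57
@57: blocks [8B, align 1] → 65
@65: attrs [1B, align 1] → 66
@66: inode [1B, align 1] → 67
@67: size [28B, align 1] → 95
size 95, align 1
array of 6: 6 × 95 = 570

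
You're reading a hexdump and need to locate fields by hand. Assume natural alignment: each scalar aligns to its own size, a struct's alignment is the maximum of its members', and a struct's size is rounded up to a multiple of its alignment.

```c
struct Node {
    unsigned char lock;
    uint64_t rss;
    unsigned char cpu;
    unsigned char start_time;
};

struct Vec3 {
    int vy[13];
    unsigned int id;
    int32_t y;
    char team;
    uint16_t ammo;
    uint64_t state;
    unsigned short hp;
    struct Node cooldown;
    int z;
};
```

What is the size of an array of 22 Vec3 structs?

Node: lock at 0 (size 1, align 1) → ends 1; pad 7 to align 8 for rss; rss at 8 (size 8, align 8) → ends 16; cpu at 16 (size 1, align 1) → ends 17; start_time at 17 (size 1, align 1) → ends 18; tail pad 6 to reach multiple of 8; total 24 bytes, alignment 8
vy at 0 (size 52, align 4) → ends 52
id at 52 (size 4, align 4) → ends 56
y at 56 (size 4, align 4) → ends 60
team at 60 (size 1, align 1) → ends 61
pad 1 to align 2 for ammo
ammo at 62 (size 2, align 2) → ends 64
state at 64 (size 8, align 8) → ends 72
hp at 72 (size 2, align 2) → ends 74
pad 6 to align 8 for cooldown
cooldown at 80 (size 24, align 8) → ends 104
z at 104 (size 4, align 4) → ends 108
tail pad 4 to reach multiple of 8
total 112 bytes, alignment 8
array of 22: 22 × 112 = 2464

2464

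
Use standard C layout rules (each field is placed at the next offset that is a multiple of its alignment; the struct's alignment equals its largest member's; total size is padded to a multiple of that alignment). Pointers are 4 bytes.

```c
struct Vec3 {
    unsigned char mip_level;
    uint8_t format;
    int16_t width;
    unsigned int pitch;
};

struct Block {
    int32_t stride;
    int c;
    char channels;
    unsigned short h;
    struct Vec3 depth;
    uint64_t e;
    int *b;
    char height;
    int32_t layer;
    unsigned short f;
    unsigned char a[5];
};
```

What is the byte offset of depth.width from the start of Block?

14

Vec3: mip_level at 0 (size 1, align 1) → ends 1; format at 1 (size 1, align 1) → ends 2; width at 2 (size 2, align 2) → ends 4; pitch at 4 (size 4, align 4) → ends 8; total 8 bytes, alignment 4
stride at 0 (size 4, align 4) → ends 4
c at 4 (size 4, align 4) → ends 8
channels at 8 (size 1, align 1) → ends 9
pad 1 to align 2 for h
h at 10 (size 2, align 2) → ends 12
depth at 12 (size 8, align 4) → ends 20
within Vec3: width at 2
12 + 2 = 14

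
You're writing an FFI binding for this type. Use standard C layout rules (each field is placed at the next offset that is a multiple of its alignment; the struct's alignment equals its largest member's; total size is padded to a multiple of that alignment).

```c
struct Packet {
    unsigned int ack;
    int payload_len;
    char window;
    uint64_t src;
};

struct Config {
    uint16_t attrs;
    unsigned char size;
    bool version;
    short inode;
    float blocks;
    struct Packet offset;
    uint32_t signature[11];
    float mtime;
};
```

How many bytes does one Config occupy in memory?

Packet: 0..4  ack  (4B, 4-aligned); 4..8  payload_len  (4B, 4-aligned); 8..9  window  (1B, 1-aligned); 9..16  -- padding (7B); 16..24  src  (8B, 8-aligned); sizeof = 24, alignof = 8
0..2  attrs  (2B, 2-aligned)
2..3  size  (1B, 1-aligned)
3..4  version  (1B, 1-aligned)
4..6  inode  (2B, 2-aligned)
6..8  -- padding (2B)
8..12  blocks  (4B, 4-aligned)
12..16  -- padding (4B)
16..40  offset  (24B, 8-aligned)
40..84  signature  (44B, 4-aligned)
84..88  mtime  (4B, 4-aligned)
sizeof = 88, alignof = 8

88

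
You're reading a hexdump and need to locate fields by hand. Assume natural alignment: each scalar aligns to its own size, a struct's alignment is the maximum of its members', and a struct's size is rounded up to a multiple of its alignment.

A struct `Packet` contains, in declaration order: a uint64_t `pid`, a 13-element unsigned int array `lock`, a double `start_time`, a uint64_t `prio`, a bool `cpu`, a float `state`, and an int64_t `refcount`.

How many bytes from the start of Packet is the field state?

84

0..8  pid  (8B, 8-aligned)
8..60  lock  (52B, 4-aligned)
60..64  -- padding (4B)
64..72  start_time  (8B, 8-aligned)
72..80  prio  (8B, 8-aligned)
80..81  cpu  (1B, 1-aligned)
81..84  -- padding (3B)
84..88  state  (4B, 4-aligned)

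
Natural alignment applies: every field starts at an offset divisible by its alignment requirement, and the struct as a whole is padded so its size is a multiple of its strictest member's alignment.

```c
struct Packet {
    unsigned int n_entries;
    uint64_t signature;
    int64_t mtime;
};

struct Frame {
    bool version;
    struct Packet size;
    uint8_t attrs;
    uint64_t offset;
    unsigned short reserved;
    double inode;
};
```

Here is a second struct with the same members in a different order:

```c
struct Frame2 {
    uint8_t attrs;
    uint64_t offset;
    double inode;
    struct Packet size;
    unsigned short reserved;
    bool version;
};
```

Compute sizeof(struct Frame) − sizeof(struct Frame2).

8

Packet: n_entries at 0 (size 4, align 4) → ends 4; pad 4 to align 8 for signature; signature at 8 (size 8, align 8) → ends 16; mtime at 16 (size 8, align 8) → ends 24; total 24 bytes, alignment 8
version at 0 (size 1, align 1) → ends 1
pad 7 to align 8 for size
size at 8 (size 24, align 8) → ends 32
attrs at 32 (size 1, align 1) → ends 33
pad 7 to align 8 for offset
offset at 40 (size 8, align 8) → ends 48
reserved at 48 (size 2, align 2) → ends 50
pad 6 to align 8 for inode
inode at 56 (size 8, align 8) → ends 64
total 64 bytes, alignment 8
— Frame2 —
attrs at 0 (size 1, align 1) → ends 1
pad 7 to align 8 for offset
offset at 8 (size 8, align 8) → ends 16
inode at 16 (size 8, align 8) → ends 24
size at 24 (size 24, align 8) → ends 48
reserved at 48 (size 2, align 2) → ends 50
version at 50 (size 1, align 1) → ends 51
tail pad 5 to reach multiple of 8
total 56 bytes, alignment 8
64 − 56 = 8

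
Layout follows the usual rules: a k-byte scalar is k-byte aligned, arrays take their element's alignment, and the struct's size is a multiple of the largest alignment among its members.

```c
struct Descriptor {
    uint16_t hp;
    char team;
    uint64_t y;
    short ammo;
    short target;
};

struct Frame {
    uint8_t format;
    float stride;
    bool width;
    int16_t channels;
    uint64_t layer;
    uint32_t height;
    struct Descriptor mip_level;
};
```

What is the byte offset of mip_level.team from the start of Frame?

Descriptor: 0..2  hp  (2B, 2-aligned); 2..3  team  (1B, 1-aligned); 3..8  -- padding (5B); 8..16  y  (8B, 8-aligned); 16..18  ammo  (2B, 2-aligned); 18..20  target  (2B, 2-aligned); 20..24  -- tail padding (4B); sizeof = 24, alignof = 8
0..1  format  (1B, 1-aligned)
1..4  -- padding (3B)
4..8  stride  (4B, 4-aligned)
8..9  width  (1B, 1-aligned)
9..10  -- padding (1B)
10..12  channels  (2B, 2-aligned)
12..16  -- padding (4B)
16..24  layer  (8B, 8-aligned)
24..28  height  (4B, 4-aligned)
28..32  -- padding (4B)
32..56  mip_level  (24B, 8-aligned)
within Descriptor: team at 2
32 + 2 = 34

34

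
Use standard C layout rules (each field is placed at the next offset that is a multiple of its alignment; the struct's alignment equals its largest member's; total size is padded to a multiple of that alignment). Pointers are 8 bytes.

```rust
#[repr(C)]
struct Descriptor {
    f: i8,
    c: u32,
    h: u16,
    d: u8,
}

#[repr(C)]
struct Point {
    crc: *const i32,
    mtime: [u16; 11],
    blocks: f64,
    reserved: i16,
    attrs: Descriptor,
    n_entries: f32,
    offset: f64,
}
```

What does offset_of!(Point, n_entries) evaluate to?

Descriptor: 0..1  f  (1B, 1-aligned); 1..4  -- padding (3B); 4..8  c  (4B, 4-aligned); 8..10  h  (2B, 2-aligned); 10..11  d  (1B, 1-aligned); 11..12  -- tail padding (1B); sizeof = 12, alignof = 4
0..8  crc  (8B, 8-aligned)
8..30  mtime  (22B, 2-aligned)
30..32  -- padding (2B)
32..40  blocks  (8B, 8-aligned)
40..42  reserved  (2B, 2-aligned)
42..44  -- padding (2B)
44..56  attrs  (12B, 4-aligned)
56..60  n_entries  (4B, 4-aligned)

56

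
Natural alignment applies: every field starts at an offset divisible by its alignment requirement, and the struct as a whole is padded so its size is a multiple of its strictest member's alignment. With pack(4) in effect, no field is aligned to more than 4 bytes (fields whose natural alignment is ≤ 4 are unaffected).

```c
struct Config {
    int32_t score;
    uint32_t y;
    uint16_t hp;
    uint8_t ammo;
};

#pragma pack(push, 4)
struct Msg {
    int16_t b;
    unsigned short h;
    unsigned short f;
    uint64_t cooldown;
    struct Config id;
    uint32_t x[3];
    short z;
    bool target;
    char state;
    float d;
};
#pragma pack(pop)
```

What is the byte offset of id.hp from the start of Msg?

Config: @0: score [4B, align 4] → 4; @4: y [4B, align 4] → 8; @8: hp [2B, align 2] → 10; @10: ammo [1B, align 1] → 11; +1 tail pad (align 4); size 12, align 4
@0: b [2B, align 2] → 2
@2: h [2B, align 2] → 4
@4: f [2B, align 2] → 6
+2 pad (align 4)
@8: cooldown [8B, align 4] → 16
@16: id [12B, align 4] → 28
within Config: hp at 8
16 + 8 = 24

24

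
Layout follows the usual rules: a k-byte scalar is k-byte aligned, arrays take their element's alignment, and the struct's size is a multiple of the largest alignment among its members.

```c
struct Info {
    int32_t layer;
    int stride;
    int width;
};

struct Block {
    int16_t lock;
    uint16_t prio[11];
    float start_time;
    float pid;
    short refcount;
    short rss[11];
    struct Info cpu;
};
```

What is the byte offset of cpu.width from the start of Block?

64

Info: @0: layer [4B, align 4] → 4; @4: stride [4B, align 4] → 8; @8: width [4B, align 4] → 12; size 12, align 4
@0: lock [2B, align 2] → 2
@2: prio [22B, align 2] → 24
@24: start_time [4B, align 4] → 28
@28: pid [4B, align 4] → 32
@32: refcount [2B, align 2] → 34
@34: rss [22B, align 2] → 56
@56: cpu [12B, align 4] → 68
within Info: width at 8
56 + 8 = 64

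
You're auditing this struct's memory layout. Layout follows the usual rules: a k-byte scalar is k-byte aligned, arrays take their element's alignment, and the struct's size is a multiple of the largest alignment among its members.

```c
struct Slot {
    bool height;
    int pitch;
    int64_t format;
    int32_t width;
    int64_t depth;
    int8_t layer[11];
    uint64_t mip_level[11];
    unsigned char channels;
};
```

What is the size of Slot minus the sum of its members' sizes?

19

height at 0 (size 1, align 1) → ends 1
pad 3 to align 4 for pitch
pitch at 4 (size 4, align 4) → ends 8
format at 8 (size 8, align 8) → ends 16
width at 16 (size 4, align 4) → ends 20
pad 4 to align 8 for depth
depth at 24 (size 8, align 8) → ends 32
layer at 32 (size 11, align 1) → ends 43
pad 5 to align 8 for mip_level
mip_level at 48 (size 88, align 8) → ends 136
channels at 136 (size 1, align 1) → ends 137
tail pad 7 to reach multiple of 8
total 144 bytes, alignment 8
data bytes 125, size 144 → padding 19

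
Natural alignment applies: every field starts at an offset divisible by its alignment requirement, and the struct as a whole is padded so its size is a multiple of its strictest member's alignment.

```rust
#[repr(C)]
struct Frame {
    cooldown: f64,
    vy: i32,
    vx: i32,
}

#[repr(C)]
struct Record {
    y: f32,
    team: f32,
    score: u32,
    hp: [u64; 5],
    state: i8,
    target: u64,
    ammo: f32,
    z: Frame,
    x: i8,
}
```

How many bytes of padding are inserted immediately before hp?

4

Frame: @0: cooldown [8B, align 8] → 8; @8: vy [4B, align 4] → 12; @12: vx [4B, align 4] → 16; size 16, align 8
@0: y [4B, align 4] → 4
@4: team [4B, align 4] → 8
@8: score [4B, align 4] → 12
+4 pad (align 8)
@16: hp [40B, align 8] → 56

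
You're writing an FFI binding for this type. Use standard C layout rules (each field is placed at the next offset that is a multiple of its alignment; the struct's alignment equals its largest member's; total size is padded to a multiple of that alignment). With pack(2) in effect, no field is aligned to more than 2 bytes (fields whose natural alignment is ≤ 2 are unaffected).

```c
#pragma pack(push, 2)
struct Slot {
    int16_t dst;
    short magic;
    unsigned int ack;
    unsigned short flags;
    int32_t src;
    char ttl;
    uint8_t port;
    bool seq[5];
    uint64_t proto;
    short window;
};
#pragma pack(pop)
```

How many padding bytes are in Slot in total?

1

@0: dst [2B, align 2] → 2
@2: magic [2B, align 2] → 4
@4: ack [4B, align 2] → 8
@8: flags [2B, align 2] → 10
@10: src [4B, align 2] → 14
@14: ttl [1B, align 1] → 15
@15: port [1B, align 1] → 16
@16: seq [5B, align 1] → 21
+1 pad (align 2)
@22: proto [8B, align 2] → 30
@30: window [2B, align 2] → 32
size 32, align 2
data bytes 31, size 32 → padding 1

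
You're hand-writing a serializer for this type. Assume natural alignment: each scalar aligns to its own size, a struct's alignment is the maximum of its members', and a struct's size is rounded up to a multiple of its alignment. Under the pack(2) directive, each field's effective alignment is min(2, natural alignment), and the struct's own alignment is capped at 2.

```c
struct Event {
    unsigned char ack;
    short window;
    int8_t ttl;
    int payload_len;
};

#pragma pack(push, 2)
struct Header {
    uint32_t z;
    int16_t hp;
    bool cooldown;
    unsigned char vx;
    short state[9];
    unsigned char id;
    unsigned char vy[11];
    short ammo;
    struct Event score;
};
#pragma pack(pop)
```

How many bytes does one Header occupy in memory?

Event: 0..1  ack  (1B, 1-aligned); 1..2  -- padding (1B); 2..4  window  (2B, 2-aligned); 4..5  ttl  (1B, 1-aligned); 5..8  -- padding (3B); 8..12  payload_len  (4B, 4-aligned); sizeof = 12, alignof = 4
0..4  z  (4B, 2-aligned)
4..6  hp  (2B, 2-aligned)
6..7  cooldown  (1B, 1-aligned)
7..8  vx  (1B, 1-aligned)
8..26  state  (18B, 2-aligned)
26..27  id  (1B, 1-aligned)
27..38  vy  (11B, 1-aligned)
38..40  ammo  (2B, 2-aligned)
40..52  score  (12B, 2-aligned)
sizeof = 52, alignof = 2

52 bytes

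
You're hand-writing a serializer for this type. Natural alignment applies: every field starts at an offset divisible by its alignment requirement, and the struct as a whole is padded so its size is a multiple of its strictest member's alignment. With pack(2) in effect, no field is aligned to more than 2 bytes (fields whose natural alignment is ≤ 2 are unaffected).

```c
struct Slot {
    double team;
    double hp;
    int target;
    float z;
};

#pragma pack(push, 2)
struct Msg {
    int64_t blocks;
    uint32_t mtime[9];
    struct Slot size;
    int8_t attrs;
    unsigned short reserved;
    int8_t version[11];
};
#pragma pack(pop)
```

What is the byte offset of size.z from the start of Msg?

Slot: 0..8  team  (8B, 8-aligned); 8..16  hp  (8B, 8-aligned); 16..20  target  (4B, 4-aligned); 20..24  z  (4B, 4-aligned); sizeof = 24, alignof = 8
0..8  blocks  (8B, 2-aligned)
8..44  mtime  (36B, 2-aligned)
44..68  size  (24B, 2-aligned)
within Slot: z at 20
44 + 20 = 64

64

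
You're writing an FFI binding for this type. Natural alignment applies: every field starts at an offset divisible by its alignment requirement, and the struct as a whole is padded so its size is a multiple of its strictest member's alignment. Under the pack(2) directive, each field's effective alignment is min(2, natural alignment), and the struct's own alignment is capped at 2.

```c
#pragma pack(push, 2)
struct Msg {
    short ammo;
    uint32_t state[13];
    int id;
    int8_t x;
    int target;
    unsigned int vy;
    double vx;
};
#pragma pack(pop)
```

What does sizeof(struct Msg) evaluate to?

76 bytes

ammo at 0 (size 2, align 2) → ends 2
state at 2 (size 52, align 2) → ends 54
id at 54 (size 4, align 2) → ends 58
x at 58 (size 1, align 1) → ends 59
pad 1 to align 2 for target
target at 60 (size 4, align 2) → ends 64
vy at 64 (size 4, align 2) → ends 68
vx at 68 (size 8, align 2) → ends 76
total 76 bytes, alignment 2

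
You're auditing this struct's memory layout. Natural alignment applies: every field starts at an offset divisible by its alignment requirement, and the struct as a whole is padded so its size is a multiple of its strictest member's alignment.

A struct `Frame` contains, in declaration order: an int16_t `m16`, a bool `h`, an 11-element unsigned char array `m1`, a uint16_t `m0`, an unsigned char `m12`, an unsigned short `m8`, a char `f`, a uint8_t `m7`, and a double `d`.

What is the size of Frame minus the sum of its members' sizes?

m16 at 0 (size 2, align 2) → ends 2
h at 2 (size 1, align 1) → ends 3
m1 at 3 (size 11, align 1) → ends 14
m0 at 14 (size 2, align 2) → ends 16
m12 at 16 (size 1, align 1) → ends 17
pad 1 to align 2 for m8
m8 at 18 (size 2, align 2) → ends 20
f at 20 (size 1, align 1) → ends 21
m7 at 21 (size 1, align 1) → ends 22
pad 2 to align 8 for d
d at 24 (size 8, align 8) → ends 32
total 32 bytes, alignment 8
data bytes 29, size 32 → padding 3

3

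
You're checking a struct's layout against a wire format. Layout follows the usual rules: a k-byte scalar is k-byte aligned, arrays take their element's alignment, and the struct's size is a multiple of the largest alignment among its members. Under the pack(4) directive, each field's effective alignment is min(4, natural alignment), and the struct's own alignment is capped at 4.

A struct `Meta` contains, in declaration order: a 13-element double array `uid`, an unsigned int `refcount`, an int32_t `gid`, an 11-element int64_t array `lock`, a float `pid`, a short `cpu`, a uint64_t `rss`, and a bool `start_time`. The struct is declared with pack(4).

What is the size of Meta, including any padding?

uid at 0 (size 104, align 4) → ends 104
refcount at 104 (size 4, align 4) → ends 108
gid at 108 (size 4, align 4) → ends 112
lock at 112 (size 88, align 4) → ends 200
pid at 200 (size 4, align 4) → ends 204
cpu at 204 (size 2, align 2) → ends 206
pad 2 to align 4 for rss
rss at 208 (size 8, align 4) → ends 216
start_time at 216 (size 1, align 1) → ends 217
tail pad 3 to reach multiple of 4
total 220 bytes, alignment 4

220 bytes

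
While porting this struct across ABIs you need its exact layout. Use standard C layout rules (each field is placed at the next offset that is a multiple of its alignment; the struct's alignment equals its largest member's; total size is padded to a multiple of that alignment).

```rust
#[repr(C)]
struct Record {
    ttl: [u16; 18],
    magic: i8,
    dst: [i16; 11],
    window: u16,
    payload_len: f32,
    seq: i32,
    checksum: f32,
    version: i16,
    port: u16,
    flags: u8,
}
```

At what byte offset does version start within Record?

76

ttl at 0 (size 36, align 2) → ends 36
magic at 36 (size 1, align 1) → ends 37
pad 1 to align 2 for dst
dst at 38 (size 22, align 2) → ends 60
window at 60 (size 2, align 2) → ends 62
pad 2 to align 4 for payload_len
payload_len at 64 (size 4, align 4) → ends 68
seq at 68 (size 4, align 4) → ends 72
checksum at 72 (size 4, align 4) → ends 76
version at 76 (size 2, align 2) → ends 78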